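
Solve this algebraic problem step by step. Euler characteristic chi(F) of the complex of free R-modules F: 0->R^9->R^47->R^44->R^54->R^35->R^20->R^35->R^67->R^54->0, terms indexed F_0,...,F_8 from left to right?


chi = sum (-1)^i * rank:
(-1)^0*9=9
(-1)^1*47=-47
(-1)^2*44=44
(-1)^3*54=-54
(-1)^4*35=35
(-1)^5*20=-20
(-1)^6*35=35
(-1)^7*67=-67
(-1)^8*54=54
chi=-11


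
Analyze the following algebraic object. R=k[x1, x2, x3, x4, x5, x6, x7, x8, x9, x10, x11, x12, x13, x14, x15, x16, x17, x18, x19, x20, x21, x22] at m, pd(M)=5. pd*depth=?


pd+depth=22
depth=22-5=17
pd*depth=5*17=85


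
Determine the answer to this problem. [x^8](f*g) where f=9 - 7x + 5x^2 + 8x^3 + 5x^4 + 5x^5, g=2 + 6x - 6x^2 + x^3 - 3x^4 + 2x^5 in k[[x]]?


[x^8] = sum a_i*b_j, i+j=8
  8*2=16
  5*-3=-15
  5*1=5
Sum=6


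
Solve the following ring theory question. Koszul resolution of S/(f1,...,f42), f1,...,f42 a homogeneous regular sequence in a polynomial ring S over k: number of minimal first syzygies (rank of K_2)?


Regular sequence => Koszul complex is the minimal free resolution.
Syz_1 minimally generated by Koszul relations f_i*e_j - f_j*e_i (i<j): mu(Syz_1) = beta_2 = C(m,2) = m(m-1)/2
m=42
42*41/2 = 861


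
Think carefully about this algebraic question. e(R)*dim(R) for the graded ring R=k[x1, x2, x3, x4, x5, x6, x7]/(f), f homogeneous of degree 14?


e(R)=deg(f)=14, dim(R)=7-1=6
e*dim=14*6=84


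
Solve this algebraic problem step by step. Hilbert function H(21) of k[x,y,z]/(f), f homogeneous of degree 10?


C(23,2)-C(13,2)=253-78=175


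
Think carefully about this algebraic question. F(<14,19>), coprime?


gcd(14,19)=1 => F=ab-a-b=14*19-14-19=266-33=233


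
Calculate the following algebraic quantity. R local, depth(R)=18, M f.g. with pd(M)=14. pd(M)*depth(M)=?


pd+depth=18
depth=18-14=4
pd*depth=14*4=56


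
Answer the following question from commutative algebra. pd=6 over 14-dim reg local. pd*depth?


pd+depth=14
depth=14-6=8
pd*depth=6*8=48


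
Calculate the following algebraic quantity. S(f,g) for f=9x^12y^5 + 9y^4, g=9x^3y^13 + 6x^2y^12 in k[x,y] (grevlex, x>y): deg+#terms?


LT(f)=9x^12y^5, LT(g)=9x^3y^13
lcm(LM)=x^12y^13
S(f,g) (scaled by 81 to clear denominators) = 9y^8*f - 9x^9*g = -54x^11y^12 + 81y^12
2 terms, deg 23.
23+2=25


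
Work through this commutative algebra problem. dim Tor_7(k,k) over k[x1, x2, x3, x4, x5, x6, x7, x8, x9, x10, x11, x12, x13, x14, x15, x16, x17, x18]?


Koszul: C(n,i)=C(18,7)=31824


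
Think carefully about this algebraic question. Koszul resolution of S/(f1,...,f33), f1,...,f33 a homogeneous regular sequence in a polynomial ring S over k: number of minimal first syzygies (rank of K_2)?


Regular sequence => Koszul complex is the minimal free resolution.
Syz_1 minimally generated by Koszul relations f_i*e_j - f_j*e_i (i<j): mu(Syz_1) = beta_2 = C(m,2) = m(m-1)/2
m=33
33*32/2 = 528


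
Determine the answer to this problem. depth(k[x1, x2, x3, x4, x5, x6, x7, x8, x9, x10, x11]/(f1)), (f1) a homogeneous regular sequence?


depth(R)=11
depth(R/I)=11-1=10


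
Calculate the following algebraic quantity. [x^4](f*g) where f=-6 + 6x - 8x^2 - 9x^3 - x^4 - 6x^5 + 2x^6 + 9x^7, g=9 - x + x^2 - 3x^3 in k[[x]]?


[x^4] = sum a_i*b_j, i+j=4
  6*-3=-18
  -8*1=-8
  -9*-1=9
  -1*9=-9
Sum=-26


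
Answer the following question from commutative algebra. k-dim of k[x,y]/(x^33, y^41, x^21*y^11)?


k[x,y]/I, I = (x^33, y^41, x^21*y^11)
Rect: 33x41=1353. Corner: (33-21)x(41-11)=360.
dim = 1353-360 = 993


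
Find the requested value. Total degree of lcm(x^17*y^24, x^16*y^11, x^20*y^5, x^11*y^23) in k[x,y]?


lcm = componentwise max:
x: max(17,16,20,11)=20
y: max(24,11,5,23)=24
Total=20+24=44


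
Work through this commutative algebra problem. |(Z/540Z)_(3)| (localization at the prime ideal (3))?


3-primary part: 540=3^3*20
Size=3^3=27


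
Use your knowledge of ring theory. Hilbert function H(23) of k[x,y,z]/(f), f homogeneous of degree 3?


C(25,2)-C(22,2)=300-231=69


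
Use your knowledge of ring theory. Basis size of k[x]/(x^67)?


Basis: 1,x,...,x^66
dim=67


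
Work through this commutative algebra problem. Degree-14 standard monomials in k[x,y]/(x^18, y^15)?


k[x,y], I = (x^18, y^15), d = 14
Need i < 18 and d-i < 15.
Range: 0 <= i <= 14.
H(14) = 15


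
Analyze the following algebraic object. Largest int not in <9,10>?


gcd(9,10)=1 => F=ab-a-b=9*10-9-10=90-19=71


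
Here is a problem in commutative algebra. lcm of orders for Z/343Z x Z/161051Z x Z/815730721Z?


Exponent = lcm of the cyclic orders; pairwise coprime => product.
7^3*11^5*13^8=343*161051*815730721=45061367183285453


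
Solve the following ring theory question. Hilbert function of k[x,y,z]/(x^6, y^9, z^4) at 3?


Need i<6, j<9, k<4 with i+j+k=3.
For each i, j ranges over max(0,3-i-3)..min(8,3-i):
  i=0: j in [0,3] -> 4
  i=1: j in [0,2] -> 3
  i=2: j in [0,1] -> 2
  i=3: j in [0,0] -> 1
H(3) = 4+3+2+1 = 10


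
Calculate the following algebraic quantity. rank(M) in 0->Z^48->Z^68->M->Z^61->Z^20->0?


Alt sum=0:
(-1)^0*48 + (-1)^1*68 + (-1)^2*? + (-1)^3*61 + (-1)^4*20=0
rank(M)=61


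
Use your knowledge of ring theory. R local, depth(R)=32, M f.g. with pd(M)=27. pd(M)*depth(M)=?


pd+depth=32
depth=32-27=5
pd*depth=27*5=135


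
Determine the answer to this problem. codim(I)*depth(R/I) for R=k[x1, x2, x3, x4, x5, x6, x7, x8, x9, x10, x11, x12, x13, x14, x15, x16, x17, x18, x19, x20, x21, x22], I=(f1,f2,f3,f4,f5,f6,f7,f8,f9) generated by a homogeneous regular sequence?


codim=9, depth=dim(R/I)=22-9=13
Product=9*13=117


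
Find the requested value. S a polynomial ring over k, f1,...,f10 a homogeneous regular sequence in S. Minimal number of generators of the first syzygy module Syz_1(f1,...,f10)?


Regular sequence => Koszul complex is the minimal free resolution.
Syz_1 minimally generated by Koszul relations f_i*e_j - f_j*e_i (i<j): mu(Syz_1) = beta_2 = C(m,2) = m(m-1)/2
m=10
10*9/2 = 45


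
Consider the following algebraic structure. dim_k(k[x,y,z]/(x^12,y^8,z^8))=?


Basis: x^iy^jz^k, i<12,j<8,k<8
12*8*8=768


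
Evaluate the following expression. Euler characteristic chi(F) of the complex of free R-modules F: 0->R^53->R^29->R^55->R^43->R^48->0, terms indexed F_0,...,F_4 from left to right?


chi = sum (-1)^i * rank:
(-1)^0*53=53
(-1)^1*29=-29
(-1)^2*55=55
(-1)^3*43=-43
(-1)^4*48=48
chi=84


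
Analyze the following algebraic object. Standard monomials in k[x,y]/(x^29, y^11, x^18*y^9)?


k[x,y]/I, I = (x^29, y^11, x^18*y^9)
Rect: 29x11=319. Corner: (29-18)x(11-9)=22.
dim = 319-22 = 297


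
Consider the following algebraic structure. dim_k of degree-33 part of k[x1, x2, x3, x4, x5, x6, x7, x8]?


C(d+n-1,n-1)=C(40,7)=18643560


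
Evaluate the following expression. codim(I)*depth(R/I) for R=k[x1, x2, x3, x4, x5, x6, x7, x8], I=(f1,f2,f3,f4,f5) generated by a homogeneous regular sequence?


codim=5, depth=dim(R/I)=8-5=3
Product=5*3=15


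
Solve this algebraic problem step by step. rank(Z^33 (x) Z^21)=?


rank(M(x)N) = rank(M)*rank(N)
33*21 = 693


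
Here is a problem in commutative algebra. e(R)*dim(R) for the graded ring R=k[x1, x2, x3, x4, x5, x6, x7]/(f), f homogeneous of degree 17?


e(R)=deg(f)=17, dim(R)=7-1=6
e*dim=17*6=102


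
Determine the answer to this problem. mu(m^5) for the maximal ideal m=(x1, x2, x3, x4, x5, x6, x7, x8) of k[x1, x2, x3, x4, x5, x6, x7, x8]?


Graded Nakayama: mu(m^d) = dim_k (m^d/m^(d+1)) = #degree-5 monomials in 8 vars
C(n+d-1,d)=C(12,5)=792


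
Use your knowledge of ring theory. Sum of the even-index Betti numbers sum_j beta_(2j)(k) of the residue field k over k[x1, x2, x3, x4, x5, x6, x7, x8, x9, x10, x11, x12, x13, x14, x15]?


Koszul resolution: beta_i(k)=C(n,i), n=15
sum_even C(15,i) = 2^(n-1) = 2^14 = 16384


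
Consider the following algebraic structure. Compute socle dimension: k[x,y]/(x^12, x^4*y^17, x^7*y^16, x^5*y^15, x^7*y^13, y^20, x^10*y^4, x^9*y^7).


Socle = ann(m) = span of standard monomials u with x*u, y*u in I (staircase corners).
Redundant generators: x^7*y^16
Minimal generators: x^12, x^10*y^4, x^9*y^7, x^7*y^13, x^5*y^15, x^4*y^17, y^20
Corners: x^3y^19, x^4y^16, x^6y^14, x^8y^12, x^9y^6, x^11y^3
Socle dim=6


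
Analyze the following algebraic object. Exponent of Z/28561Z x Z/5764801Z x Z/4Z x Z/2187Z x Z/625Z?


Exponent = lcm of the cyclic orders; pairwise coprime => product.
13^4*7^8*2^2*3^7*5^4=28561*5764801*4*2187*625=900215571841267500


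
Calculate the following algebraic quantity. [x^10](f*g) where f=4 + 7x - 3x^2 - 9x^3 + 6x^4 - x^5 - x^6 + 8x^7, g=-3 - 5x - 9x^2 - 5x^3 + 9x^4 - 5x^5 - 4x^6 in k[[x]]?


[x^10] = sum a_i*b_j, i+j=10
  6*-4=-24
  -1*-5=5
  -1*9=-9
  8*-5=-40
Sum=-68


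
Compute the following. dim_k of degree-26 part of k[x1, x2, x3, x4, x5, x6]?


C(d+n-1,n-1)=C(31,5)=169911


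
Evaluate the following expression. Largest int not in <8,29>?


gcd(8,29)=1 => F=ab-a-b=8*29-8-29=232-37=195


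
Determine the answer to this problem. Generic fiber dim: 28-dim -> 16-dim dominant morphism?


dim(fiber)=dim(X)-dim(Y)=28-16=12


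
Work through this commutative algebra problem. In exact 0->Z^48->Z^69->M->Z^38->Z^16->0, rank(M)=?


Alt sum=0:
(-1)^0*48 + (-1)^1*69 + (-1)^2*? + (-1)^3*38 + (-1)^4*16=0
rank(M)=43


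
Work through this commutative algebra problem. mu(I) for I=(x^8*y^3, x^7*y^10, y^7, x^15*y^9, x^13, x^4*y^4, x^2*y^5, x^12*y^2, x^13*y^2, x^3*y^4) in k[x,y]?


Remove redundant (divisible by others).
x^7*y^10 redundant.
x^4*y^4 redundant.
x^15*y^9 redundant.
x^13*y^2 redundant.
Min: x^13, x^12*y^2, x^8*y^3, x^3*y^4, x^2*y^5, y^7
Count=6


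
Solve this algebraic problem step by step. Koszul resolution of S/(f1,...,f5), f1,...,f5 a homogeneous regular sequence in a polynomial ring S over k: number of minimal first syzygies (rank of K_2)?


Regular sequence => Koszul complex is the minimal free resolution.
Syz_1 minimally generated by Koszul relations f_i*e_j - f_j*e_i (i<j): mu(Syz_1) = beta_2 = C(m,2) = m(m-1)/2
m=5
5*4/2 = 10


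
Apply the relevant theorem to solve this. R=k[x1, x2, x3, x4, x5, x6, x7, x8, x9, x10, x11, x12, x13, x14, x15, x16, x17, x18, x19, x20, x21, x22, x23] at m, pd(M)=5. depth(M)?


pd+depth=depth(R)=23
depth=23-5=18


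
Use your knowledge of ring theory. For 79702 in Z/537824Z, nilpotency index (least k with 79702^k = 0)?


79702^k mod 537824:
k=1: 79702
k=2: 169540
k=3: 386904
k=4: 345744
k=5: 0
First zero at k = 5


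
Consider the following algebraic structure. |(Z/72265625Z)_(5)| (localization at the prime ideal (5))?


5-primary part: 72265625=5^9*37
Size=5^9=1953125


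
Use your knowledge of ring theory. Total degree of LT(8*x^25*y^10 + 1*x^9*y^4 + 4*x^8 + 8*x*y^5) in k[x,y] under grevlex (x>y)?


LT: 8*x^25*y^10
deg_x=25, deg_y=10
Total=25+10=35


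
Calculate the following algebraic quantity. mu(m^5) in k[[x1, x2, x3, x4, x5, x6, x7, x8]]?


C(n+d-1,d)=C(12,5)=792


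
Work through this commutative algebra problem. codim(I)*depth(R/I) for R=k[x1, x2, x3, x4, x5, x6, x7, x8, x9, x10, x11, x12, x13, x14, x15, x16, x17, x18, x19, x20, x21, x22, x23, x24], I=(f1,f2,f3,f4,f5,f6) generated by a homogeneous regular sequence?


codim=6, depth=dim(R/I)=24-6=18
Product=6*18=108


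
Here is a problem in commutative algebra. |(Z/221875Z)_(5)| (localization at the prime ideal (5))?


5-primary part: 221875=5^5*71
Size=5^5=3125


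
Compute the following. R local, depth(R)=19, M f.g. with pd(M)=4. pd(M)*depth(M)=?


pd+depth=19
depth=19-4=15
pd*depth=4*15=60


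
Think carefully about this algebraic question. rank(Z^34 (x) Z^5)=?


rank(M(x)N) = rank(M)*rank(N)
34*5 = 170


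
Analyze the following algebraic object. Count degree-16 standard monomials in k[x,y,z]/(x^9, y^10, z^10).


Need i<9, j<10, k<10 with i+j+k=16.
For each i, j ranges over max(0,16-i-9)..min(9,16-i):
  i=0: j in [7,9] -> 3
  i=1: j in [6,9] -> 4
  i=2: j in [5,9] -> 5
  i=3: j in [4,9] -> 6
  i=4: j in [3,9] -> 7
  i=5: j in [2,9] -> 8
  i=6: j in [1,9] -> 9
  i=7: j in [0,9] -> 10
  i=8: j in [0,8] -> 9
H(16) = 3+4+5+6+7+8+9+10+9 = 61


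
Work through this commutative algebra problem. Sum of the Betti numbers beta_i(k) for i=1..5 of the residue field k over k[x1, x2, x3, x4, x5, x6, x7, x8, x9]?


Koszul resolution: beta_i(k)=C(n,i), n=9
C(9,1)=9, C(9,2)=36, C(9,3)=84, C(9,4)=126, C(9,5)=126
Sum=381


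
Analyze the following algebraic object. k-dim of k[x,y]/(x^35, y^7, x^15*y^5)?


k[x,y]/I, I = (x^35, y^7, x^15*y^5)
Rect: 35x7=245. Corner: (35-15)x(7-5)=40.
dim = 245-40 = 205


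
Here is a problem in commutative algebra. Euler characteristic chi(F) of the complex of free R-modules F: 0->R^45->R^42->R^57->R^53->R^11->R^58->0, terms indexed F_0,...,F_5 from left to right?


chi = sum (-1)^i * rank:
(-1)^0*45=45
(-1)^1*42=-42
(-1)^2*57=57
(-1)^3*53=-53
(-1)^4*11=11
(-1)^5*58=-58
chi=-40


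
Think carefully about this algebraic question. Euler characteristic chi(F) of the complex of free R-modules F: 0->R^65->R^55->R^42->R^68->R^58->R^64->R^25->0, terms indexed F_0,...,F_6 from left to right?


chi = sum (-1)^i * rank:
(-1)^0*65=65
(-1)^1*55=-55
(-1)^2*42=42
(-1)^3*68=-68
(-1)^4*58=58
(-1)^5*64=-64
(-1)^6*25=25
chi=3


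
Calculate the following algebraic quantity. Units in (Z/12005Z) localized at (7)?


Local ring = Z/2401Z.
phi(2401) = 7^3*(7-1) = 2058


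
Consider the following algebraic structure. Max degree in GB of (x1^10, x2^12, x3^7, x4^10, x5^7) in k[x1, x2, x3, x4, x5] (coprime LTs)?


Pure powers, coprime LTs => already GB.
Degrees: 10, 12, 7, 10, 7
Max=12


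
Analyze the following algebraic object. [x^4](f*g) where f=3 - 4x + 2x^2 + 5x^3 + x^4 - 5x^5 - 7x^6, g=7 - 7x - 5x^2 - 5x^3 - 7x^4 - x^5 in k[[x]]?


[x^4] = sum a_i*b_j, i+j=4
  3*-7=-21
  -4*-5=20
  2*-5=-10
  5*-7=-35
  1*7=7
Sum=-39


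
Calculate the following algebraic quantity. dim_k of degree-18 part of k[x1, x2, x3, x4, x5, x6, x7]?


C(d+n-1,n-1)=C(24,6)=134596


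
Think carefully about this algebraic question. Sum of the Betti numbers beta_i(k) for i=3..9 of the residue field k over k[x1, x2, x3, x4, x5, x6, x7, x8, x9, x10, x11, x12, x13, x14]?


Koszul resolution: beta_i(k)=C(n,i), n=14
C(14,3)=364, C(14,4)=1001, C(14,5)=2002, C(14,6)=3003, C(14,7)=3432, C(14,8)=3003, C(14,9)=2002
Sum=14807


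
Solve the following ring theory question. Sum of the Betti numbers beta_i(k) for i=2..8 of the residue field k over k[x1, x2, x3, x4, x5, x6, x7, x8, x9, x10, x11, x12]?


Koszul resolution: beta_i(k)=C(n,i), n=12
C(12,2)=66, C(12,3)=220, C(12,4)=495, C(12,5)=792, C(12,6)=924, C(12,7)=792, C(12,8)=495
Sum=3784


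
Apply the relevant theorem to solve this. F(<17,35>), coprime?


gcd(17,35)=1 => F=ab-a-b=17*35-17-35=595-52=543


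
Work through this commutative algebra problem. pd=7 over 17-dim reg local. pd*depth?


pd+depth=17
depth=17-7=10
pd*depth=7*10=70


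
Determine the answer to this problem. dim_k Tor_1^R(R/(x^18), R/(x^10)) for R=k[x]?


Tor_1(R/I,R/J)=(I cap J)/IJ=(x^18)/(x^28)
dim=28-18=min(18,10)=10


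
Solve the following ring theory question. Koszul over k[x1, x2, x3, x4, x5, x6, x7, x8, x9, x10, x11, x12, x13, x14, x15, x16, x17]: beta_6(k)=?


C(n,i)=C(17,6)=12376


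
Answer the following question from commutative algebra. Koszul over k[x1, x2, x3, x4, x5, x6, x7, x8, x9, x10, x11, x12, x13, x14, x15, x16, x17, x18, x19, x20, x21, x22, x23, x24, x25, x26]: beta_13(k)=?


C(n,i)=C(26,13)=10400600


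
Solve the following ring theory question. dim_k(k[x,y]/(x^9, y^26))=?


Basis: x^i*y^j, i<9, j<26
9*26=234


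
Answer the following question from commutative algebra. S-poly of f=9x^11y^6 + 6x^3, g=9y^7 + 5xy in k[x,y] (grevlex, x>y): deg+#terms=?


LT(f)=9x^11y^6, LT(g)=9y^7
lcm(LM)=x^11y^7
S(f,g) (scaled by 81 to clear denominators) = 9y*f - 9x^11*g = -45x^12y + 54x^3y
2 terms, deg 13.
13+2=15


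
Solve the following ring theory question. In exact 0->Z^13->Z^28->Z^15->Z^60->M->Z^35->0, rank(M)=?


Alt sum=0:
(-1)^0*13 + (-1)^1*28 + (-1)^2*15 + (-1)^3*60 + (-1)^4*? + (-1)^5*35=0
rank(M)=95


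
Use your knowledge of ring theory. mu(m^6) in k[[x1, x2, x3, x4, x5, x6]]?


C(n+d-1,d)=C(11,6)=462


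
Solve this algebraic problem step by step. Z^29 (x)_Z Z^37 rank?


rank(M(x)N) = rank(M)*rank(N)
29*37 = 1073


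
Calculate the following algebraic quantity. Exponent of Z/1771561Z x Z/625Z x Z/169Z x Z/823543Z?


Exponent = lcm of the cyclic orders; pairwise coprime => product.
11^6*5^4*13^2*7^7=1771561*625*169*823543=154102297278304375


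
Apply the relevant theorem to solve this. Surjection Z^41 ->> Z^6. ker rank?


rank(ker) = 41-6 = 35


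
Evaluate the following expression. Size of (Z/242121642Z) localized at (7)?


7-primary part: 242121642=7^9*6
Size=7^9=40353607


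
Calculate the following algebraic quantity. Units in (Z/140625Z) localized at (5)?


Local ring = Z/15625Z.
phi(15625) = 5^5*(5-1) = 12500


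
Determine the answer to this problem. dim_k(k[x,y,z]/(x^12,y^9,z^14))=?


Basis: x^iy^jz^k, i<12,j<9,k<14
12*9*14=1512


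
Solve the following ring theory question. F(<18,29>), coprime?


gcd(18,29)=1 => F=ab-a-b=18*29-18-29=522-47=475


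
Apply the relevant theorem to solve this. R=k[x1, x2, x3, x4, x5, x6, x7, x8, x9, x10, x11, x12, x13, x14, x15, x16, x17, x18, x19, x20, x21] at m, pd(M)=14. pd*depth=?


pd+depth=21
depth=21-14=7
pd*depth=14*7=98


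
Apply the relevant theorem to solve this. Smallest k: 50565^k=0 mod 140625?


50565^k mod 140625:
k=1: 50565
k=2: 116100
k=3: 65250
k=4: 22500
k=5: 56250
k=6: 0
First zero at k = 6


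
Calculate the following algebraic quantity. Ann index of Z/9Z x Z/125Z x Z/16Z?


Exponent = lcm of the cyclic orders; pairwise coprime => product.
3^2*5^3*2^4=9*125*16=18000


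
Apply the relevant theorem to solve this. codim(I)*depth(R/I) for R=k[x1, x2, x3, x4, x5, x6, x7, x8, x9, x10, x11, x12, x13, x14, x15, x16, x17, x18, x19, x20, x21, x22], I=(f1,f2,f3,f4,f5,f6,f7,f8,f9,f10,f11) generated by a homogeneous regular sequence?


codim=11, depth=dim(R/I)=22-11=11
Product=11*11=121


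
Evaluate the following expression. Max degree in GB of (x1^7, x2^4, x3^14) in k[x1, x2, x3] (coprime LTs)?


Pure powers, coprime LTs => already GB.
Degrees: 7, 4, 14
Max=14


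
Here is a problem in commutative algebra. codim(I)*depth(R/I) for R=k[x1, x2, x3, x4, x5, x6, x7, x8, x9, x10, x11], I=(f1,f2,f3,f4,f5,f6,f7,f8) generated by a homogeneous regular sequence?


codim=8, depth=dim(R/I)=11-8=3
Product=8*3=24


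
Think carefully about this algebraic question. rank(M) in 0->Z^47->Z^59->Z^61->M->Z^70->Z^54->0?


Alt sum=0:
(-1)^0*47 + (-1)^1*59 + (-1)^2*61 + (-1)^3*? + (-1)^4*70 + (-1)^5*54=0
rank(M)=65


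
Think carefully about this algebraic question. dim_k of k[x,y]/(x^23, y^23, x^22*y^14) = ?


k[x,y]/I, I = (x^23, y^23, x^22*y^14)
Rect: 23x23=529. Corner: (23-22)x(23-14)=9.
dim = 529-9 = 520


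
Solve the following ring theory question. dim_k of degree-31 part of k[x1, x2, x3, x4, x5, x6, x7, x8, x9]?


C(d+n-1,n-1)=C(39,8)=61523748


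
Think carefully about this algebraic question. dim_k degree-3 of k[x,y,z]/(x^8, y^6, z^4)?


Need i<8, j<6, k<4 with i+j+k=3.
For each i, j ranges over max(0,3-i-3)..min(5,3-i):
  i=0: j in [0,3] -> 4
  i=1: j in [0,2] -> 3
  i=2: j in [0,1] -> 2
  i=3: j in [0,0] -> 1
H(3) = 4+3+2+1 = 10


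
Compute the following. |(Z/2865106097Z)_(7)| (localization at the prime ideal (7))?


7-primary part: 2865106097=7^9*71
Size=7^9=40353607


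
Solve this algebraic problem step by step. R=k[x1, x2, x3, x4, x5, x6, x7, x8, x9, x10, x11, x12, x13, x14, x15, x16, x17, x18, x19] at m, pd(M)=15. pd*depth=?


pd+depth=19
depth=19-15=4
pd*depth=15*4=60


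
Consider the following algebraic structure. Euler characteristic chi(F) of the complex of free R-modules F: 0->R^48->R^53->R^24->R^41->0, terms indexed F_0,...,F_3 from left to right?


chi = sum (-1)^i * rank:
(-1)^0*48=48
(-1)^1*53=-53
(-1)^2*24=24
(-1)^3*41=-41
chi=-22


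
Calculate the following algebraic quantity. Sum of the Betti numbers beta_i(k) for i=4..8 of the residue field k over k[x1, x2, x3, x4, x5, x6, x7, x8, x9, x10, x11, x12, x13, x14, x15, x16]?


Koszul resolution: beta_i(k)=C(n,i), n=16
C(16,4)=1820, C(16,5)=4368, C(16,6)=8008, C(16,7)=11440, C(16,8)=12870
Sum=38506


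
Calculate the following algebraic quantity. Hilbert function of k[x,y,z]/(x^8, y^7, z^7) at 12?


Need i<8, j<7, k<7 with i+j+k=12.
For each i, j ranges over max(0,12-i-6)..min(6,12-i):
  i=0: j in [6,6] -> 1
  i=1: j in [5,6] -> 2
  i=2: j in [4,6] -> 3
  i=3: j in [3,6] -> 4
  i=4: j in [2,6] -> 5
  i=5: j in [1,6] -> 6
  i=6: j in [0,6] -> 7
  i=7: j in [0,5] -> 6
H(12) = 1+2+3+4+5+6+7+6 = 34


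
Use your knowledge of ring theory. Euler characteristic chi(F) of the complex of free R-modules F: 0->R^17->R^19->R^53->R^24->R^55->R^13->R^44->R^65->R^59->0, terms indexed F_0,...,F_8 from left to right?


chi = sum (-1)^i * rank:
(-1)^0*17=17
(-1)^1*19=-19
(-1)^2*53=53
(-1)^3*24=-24
(-1)^4*55=55
(-1)^5*13=-13
(-1)^6*44=44
(-1)^7*65=-65
(-1)^8*59=59
chi=107


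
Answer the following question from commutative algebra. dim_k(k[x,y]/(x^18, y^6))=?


Basis: x^i*y^j, i<18, j<6
18*6=108


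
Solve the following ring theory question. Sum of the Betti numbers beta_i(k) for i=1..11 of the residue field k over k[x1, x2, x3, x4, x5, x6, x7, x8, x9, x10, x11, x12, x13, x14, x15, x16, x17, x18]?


Koszul resolution: beta_i(k)=C(n,i), n=18
C(18,1)=18, C(18,2)=153, C(18,3)=816, C(18,4)=3060, C(18,5)=8568, C(18,6)=18564, C(18,7)=31824, C(18,8)=43758, C(18,9)=48620, C(18,10)=43758, C(18,11)=31824
Sum=230963


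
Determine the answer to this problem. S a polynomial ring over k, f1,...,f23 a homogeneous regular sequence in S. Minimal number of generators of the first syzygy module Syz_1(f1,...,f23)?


Regular sequence => Koszul complex is the minimal free resolution.
Syz_1 minimally generated by Koszul relations f_i*e_j - f_j*e_i (i<j): mu(Syz_1) = beta_2 = C(m,2) = m(m-1)/2
m=23
23*22/2 = 253


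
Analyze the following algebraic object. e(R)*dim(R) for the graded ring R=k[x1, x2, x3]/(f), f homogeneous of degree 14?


e(R)=deg(f)=14, dim(R)=3-1=2
e*dim=14*2=28


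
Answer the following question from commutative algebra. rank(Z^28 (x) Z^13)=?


rank(M(x)N) = rank(M)*rank(N)
28*13 = 364


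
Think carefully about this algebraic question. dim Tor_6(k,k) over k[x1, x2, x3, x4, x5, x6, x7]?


Koszul: C(n,i)=C(7,6)=7


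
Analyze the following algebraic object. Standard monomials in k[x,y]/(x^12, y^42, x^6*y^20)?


k[x,y]/I, I = (x^12, y^42, x^6*y^20)
Rect: 12x42=504. Corner: (12-6)x(42-20)=132.
dim = 504-132 = 372


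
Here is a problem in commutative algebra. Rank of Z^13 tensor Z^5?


rank(M(x)N) = rank(M)*rank(N)
13*5 = 65


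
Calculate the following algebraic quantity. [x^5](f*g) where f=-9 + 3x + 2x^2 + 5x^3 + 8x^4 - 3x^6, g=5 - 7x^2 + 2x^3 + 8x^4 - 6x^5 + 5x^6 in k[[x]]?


[x^5] = sum a_i*b_j, i+j=5
  -9*-6=54
  3*8=24
  2*2=4
  5*-7=-35
Sum=47


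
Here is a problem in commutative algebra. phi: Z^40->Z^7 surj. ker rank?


rank(ker) = 40-7 = 33


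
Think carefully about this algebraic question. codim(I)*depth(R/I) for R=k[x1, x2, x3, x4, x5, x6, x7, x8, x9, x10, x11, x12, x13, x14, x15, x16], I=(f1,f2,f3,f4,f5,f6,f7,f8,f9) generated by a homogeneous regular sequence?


codim=9, depth=dim(R/I)=16-9=7
Product=9*7=63


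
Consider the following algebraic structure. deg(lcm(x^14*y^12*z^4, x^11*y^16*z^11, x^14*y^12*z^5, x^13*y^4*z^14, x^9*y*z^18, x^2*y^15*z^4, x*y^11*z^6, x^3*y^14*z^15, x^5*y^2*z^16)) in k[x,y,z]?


lcm = componentwise max:
x: max(14,11,14,13,9,2,1,3,5)=14
y: max(12,16,12,4,1,15,11,14,2)=16
z: max(4,11,5,14,18,4,6,15,16)=18
Total=14+16+18=48


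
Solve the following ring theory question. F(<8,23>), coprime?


gcd(8,23)=1 => F=ab-a-b=8*23-8-23=184-31=153


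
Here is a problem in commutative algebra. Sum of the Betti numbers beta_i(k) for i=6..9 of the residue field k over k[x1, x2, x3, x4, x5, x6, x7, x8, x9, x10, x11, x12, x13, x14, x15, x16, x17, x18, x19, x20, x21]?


Koszul resolution: beta_i(k)=C(n,i), n=21
C(21,6)=54264, C(21,7)=116280, C(21,8)=203490, C(21,9)=293930
Sum=667964


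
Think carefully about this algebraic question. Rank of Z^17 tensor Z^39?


rank(M(x)N) = rank(M)*rank(N)
17*39 = 663


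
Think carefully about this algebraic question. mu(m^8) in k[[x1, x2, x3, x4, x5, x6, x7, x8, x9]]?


C(n+d-1,d)=C(16,8)=12870


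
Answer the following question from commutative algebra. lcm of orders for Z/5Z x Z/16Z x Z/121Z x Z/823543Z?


Exponent = lcm of the cyclic orders; pairwise coprime => product.
5^1*2^4*11^2*7^7=5*16*121*823543=7971896240


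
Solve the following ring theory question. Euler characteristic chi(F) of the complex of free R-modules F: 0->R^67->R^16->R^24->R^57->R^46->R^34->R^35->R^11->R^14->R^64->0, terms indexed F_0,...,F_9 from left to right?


chi = sum (-1)^i * rank:
(-1)^0*67=67
(-1)^1*16=-16
(-1)^2*24=24
(-1)^3*57=-57
(-1)^4*46=46
(-1)^5*34=-34
(-1)^6*35=35
(-1)^7*11=-11
(-1)^8*14=14
(-1)^9*64=-64
chi=4


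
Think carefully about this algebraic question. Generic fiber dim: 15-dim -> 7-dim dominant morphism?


dim(fiber)=dim(X)-dim(Y)=15-7=8


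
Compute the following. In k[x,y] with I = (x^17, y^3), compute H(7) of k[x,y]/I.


k[x,y], I = (x^17, y^3), d = 7
Need i < 17 and d-i < 3.
Range: 5 <= i <= 7.
H(7) = 3


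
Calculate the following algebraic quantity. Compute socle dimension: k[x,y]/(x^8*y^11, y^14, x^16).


Socle = ann(m) = span of standard monomials u with x*u, y*u in I (staircase corners).
Minimal generators: x^16, x^8*y^11, y^14
Corners: x^7y^13, x^15y^10
Socle dim=2


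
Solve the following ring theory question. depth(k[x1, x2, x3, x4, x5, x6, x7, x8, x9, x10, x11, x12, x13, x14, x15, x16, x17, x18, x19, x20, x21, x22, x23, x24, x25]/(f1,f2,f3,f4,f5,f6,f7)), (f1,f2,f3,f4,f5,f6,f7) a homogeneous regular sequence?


depth(R)=25
depth(R/I)=25-7=18


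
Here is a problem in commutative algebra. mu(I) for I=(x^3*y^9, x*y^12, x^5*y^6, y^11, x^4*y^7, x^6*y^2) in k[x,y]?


Remove redundant (divisible by others).
x*y^12 redundant.
Min: x^6*y^2, x^5*y^6, x^4*y^7, x^3*y^9, y^11
Count=5


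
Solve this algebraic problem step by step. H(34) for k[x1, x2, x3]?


C(d+n-1,n-1)=C(36,2)=630


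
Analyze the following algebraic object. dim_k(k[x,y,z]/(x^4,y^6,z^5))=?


Basis: x^iy^jz^k, i<4,j<6,k<5
4*6*5=120


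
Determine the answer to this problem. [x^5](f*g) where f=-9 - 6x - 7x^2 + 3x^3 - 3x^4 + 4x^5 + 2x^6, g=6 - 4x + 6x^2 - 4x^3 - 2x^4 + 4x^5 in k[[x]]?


[x^5] = sum a_i*b_j, i+j=5
  -9*4=-36
  -6*-2=12
  -7*-4=28
  3*6=18
  -3*-4=12
  4*6=24
Sum=58


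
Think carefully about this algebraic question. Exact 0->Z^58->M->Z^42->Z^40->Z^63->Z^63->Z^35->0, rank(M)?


Alt sum=0:
(-1)^0*58 + (-1)^1*? + (-1)^2*42 + (-1)^3*40 + (-1)^4*63 + (-1)^5*63 + (-1)^6*35=0
rank(M)=95


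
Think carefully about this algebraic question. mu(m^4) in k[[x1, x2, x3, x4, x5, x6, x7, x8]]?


C(n+d-1,d)=C(11,4)=330


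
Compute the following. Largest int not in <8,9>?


gcd(8,9)=1 => F=ab-a-b=8*9-8-9=72-17=55


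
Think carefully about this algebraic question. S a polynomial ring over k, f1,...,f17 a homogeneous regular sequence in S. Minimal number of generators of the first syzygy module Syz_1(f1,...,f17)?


Regular sequence => Koszul complex is the minimal free resolution.
Syz_1 minimally generated by Koszul relations f_i*e_j - f_j*e_i (i<j): mu(Syz_1) = beta_2 = C(m,2) = m(m-1)/2
m=17
17*16/2 = 136


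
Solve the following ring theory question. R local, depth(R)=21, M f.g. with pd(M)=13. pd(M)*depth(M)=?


pd+depth=21
depth=21-13=8
pd*depth=13*8=104


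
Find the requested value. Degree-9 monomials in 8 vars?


C(d+n-1,n-1)=C(16,7)=11440


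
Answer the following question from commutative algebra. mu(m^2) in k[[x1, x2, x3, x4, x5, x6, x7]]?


C(n+d-1,d)=C(8,2)=28


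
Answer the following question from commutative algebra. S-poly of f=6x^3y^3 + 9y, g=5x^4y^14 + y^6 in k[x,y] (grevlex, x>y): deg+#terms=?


LT(f)=6x^3y^3, LT(g)=5x^4y^14
lcm(LM)=x^4y^14
S(f,g) (scaled by 30 to clear denominators) = 5xy^11*f - 6*g = 45xy^12 - 6y^6
2 terms, deg 13.
13+2=15


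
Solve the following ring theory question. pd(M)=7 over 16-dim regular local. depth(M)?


pd+depth=depth(R)=16
depth=16-7=9


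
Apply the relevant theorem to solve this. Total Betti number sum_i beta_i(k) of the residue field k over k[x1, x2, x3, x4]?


Koszul resolution: beta_i(k)=C(n,i), n=4
sum_i C(4,i) = 2^4 = 16


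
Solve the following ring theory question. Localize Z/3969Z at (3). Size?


3-primary part: 3969=3^4*49
Size=3^4=81


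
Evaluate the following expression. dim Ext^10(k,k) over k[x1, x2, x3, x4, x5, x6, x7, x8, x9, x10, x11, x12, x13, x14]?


C(n,i)=C(14,10)=1001


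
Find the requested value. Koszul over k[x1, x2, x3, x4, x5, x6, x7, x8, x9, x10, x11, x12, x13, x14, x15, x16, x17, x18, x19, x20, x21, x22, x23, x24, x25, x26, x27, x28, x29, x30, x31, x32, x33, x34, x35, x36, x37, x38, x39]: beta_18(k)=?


C(n,i)=C(39,18)=62359143990


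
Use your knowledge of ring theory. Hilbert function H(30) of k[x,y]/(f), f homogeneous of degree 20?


H(t)=d for t>=d-1.
d=20, t=30
H(30)=20


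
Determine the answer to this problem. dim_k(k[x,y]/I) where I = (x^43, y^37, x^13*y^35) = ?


k[x,y]/I, I = (x^43, y^37, x^13*y^35)
Rect: 43x37=1591. Corner: (43-13)x(37-35)=60.
dim = 1591-60 = 1531


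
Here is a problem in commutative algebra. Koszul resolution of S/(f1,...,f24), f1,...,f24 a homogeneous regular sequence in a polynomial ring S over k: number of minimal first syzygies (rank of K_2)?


Regular sequence => Koszul complex is the minimal free resolution.
Syz_1 minimally generated by Koszul relations f_i*e_j - f_j*e_i (i<j): mu(Syz_1) = beta_2 = C(m,2) = m(m-1)/2
m=24
24*23/2 = 276


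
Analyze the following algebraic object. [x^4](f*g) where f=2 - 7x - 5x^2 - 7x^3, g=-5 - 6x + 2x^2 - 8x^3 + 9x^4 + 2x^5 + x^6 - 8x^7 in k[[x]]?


[x^4] = sum a_i*b_j, i+j=4
  2*9=18
  -7*-8=56
  -5*2=-10
  -7*-6=42
Sum=106


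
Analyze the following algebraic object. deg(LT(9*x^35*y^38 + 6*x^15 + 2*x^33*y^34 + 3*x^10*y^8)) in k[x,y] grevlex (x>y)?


LT: 9*x^35*y^38
deg_x=35, deg_y=38
Total=35+38=73


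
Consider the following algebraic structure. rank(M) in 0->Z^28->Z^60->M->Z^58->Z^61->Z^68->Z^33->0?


Alt sum=0:
(-1)^0*28 + (-1)^1*60 + (-1)^2*? + (-1)^3*58 + (-1)^4*61 + (-1)^5*68 + (-1)^6*33=0
rank(M)=64


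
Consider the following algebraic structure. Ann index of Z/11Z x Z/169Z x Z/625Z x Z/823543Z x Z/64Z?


Exponent = lcm of the cyclic orders; pairwise coprime => product.
11^1*13^2*5^4*7^7*2^6=11*169*625*823543*64=61238657480000


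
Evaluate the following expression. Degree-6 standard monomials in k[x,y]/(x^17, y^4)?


k[x,y], I = (x^17, y^4), d = 6
Need i < 17 and d-i < 4.
Range: 3 <= i <= 6.
H(6) = 4


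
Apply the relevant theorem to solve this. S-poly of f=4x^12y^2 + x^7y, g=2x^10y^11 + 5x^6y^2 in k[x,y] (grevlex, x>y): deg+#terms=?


LT(f)=4x^12y^2, LT(g)=2x^10y^11
lcm(LM)=x^12y^11
S(f,g) (scaled by 8 to clear denominators) = 2y^9*f - 4x^2*g = 2x^7y^10 - 20x^8y^2
2 terms, deg 17.
17+2=19


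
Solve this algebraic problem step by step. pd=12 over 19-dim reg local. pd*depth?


pd+depth=19
depth=19-12=7
pd*depth=12*7=84


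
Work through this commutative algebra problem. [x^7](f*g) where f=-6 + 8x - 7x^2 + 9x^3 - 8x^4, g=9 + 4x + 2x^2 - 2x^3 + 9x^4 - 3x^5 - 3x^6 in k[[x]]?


[x^7] = sum a_i*b_j, i+j=7
  8*-3=-24
  -7*-3=21
  9*9=81
  -8*-2=16
Sum=94


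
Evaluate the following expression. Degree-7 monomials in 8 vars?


C(d+n-1,n-1)=C(14,7)=3432


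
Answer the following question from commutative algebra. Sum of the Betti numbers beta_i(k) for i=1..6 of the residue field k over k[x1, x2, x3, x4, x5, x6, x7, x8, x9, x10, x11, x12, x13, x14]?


Koszul resolution: beta_i(k)=C(n,i), n=14
C(14,1)=14, C(14,2)=91, C(14,3)=364, C(14,4)=1001, C(14,5)=2002, C(14,6)=3003
Sum=6475


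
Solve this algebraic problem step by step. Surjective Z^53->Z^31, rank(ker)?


rank(ker) = 53-31 = 22


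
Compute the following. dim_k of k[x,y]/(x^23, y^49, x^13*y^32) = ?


k[x,y]/I, I = (x^23, y^49, x^13*y^32)
Rect: 23x49=1127. Corner: (23-13)x(49-32)=170.
dim = 1127-170 = 957


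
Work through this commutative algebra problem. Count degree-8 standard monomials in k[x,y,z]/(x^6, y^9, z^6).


Need i<6, j<9, k<6 with i+j+k=8.
For each i, j ranges over max(0,8-i-5)..min(8,8-i):
  i=0: j in [3,8] -> 6
  i=1: j in [2,7] -> 6
  i=2: j in [1,6] -> 6
  i=3: j in [0,5] -> 6
  i=4: j in [0,4] -> 5
  i=5: j in [0,3] -> 4
H(8) = 6+6+6+6+5+4 = 33


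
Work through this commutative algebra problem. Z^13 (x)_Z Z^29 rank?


rank(M(x)N) = rank(M)*rank(N)
13*29 = 377


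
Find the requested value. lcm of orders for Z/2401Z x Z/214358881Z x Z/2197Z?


Exponent = lcm of the cyclic orders; pairwise coprime => product.
7^4*11^8*13^3=2401*214358881*2197=1130742454198357


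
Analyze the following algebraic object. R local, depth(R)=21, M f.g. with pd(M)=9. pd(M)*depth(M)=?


pd+depth=21
depth=21-9=12
pd*depth=9*12=108


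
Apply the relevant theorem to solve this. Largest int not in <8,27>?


gcd(8,27)=1 => F=ab-a-b=8*27-8-27=216-35=181


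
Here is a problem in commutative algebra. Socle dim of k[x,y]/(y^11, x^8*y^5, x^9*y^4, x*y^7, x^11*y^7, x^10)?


Socle = ann(m) = span of standard monomials u with x*u, y*u in I (staircase corners).
Redundant generators: x^11*y^7
Minimal generators: x^10, x^9*y^4, x^8*y^5, x*y^7, y^11
Corners: y^10, x^7y^6, x^8y^4, x^9y^3
Socle dim=4


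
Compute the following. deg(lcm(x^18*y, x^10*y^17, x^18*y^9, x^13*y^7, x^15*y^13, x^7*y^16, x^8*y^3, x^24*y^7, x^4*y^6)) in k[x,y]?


lcm = componentwise max:
x: max(18,10,18,13,15,7,8,24,4)=24
y: max(1,17,9,7,13,16,3,7,6)=17
Total=24+17=41


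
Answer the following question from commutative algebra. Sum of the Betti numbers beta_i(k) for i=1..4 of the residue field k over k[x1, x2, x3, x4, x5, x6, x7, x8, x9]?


Koszul resolution: beta_i(k)=C(n,i), n=9
C(9,1)=9, C(9,2)=36, C(9,3)=84, C(9,4)=126
Sum=255


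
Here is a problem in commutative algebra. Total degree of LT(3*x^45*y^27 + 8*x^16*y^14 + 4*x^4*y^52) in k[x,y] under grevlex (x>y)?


LT: 3*x^45*y^27
deg_x=45, deg_y=27
Total=45+27=72


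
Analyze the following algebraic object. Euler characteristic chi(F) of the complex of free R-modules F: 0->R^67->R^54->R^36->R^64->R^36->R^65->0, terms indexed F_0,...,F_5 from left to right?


chi = sum (-1)^i * rank:
(-1)^0*67=67
(-1)^1*54=-54
(-1)^2*36=36
(-1)^3*64=-64
(-1)^4*36=36
(-1)^5*65=-65
chi=-44


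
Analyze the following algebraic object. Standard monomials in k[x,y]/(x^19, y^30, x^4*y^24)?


k[x,y]/I, I = (x^19, y^30, x^4*y^24)
Rect: 19x30=570. Corner: (19-4)x(30-24)=90.
dim = 570-90 = 480


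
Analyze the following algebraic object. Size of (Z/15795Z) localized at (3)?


3-primary part: 15795=3^5*65
Size=3^5=243


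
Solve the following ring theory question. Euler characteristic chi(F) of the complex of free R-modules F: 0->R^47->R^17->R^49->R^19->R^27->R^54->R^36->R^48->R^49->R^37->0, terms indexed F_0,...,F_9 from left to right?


chi = sum (-1)^i * rank:
(-1)^0*47=47
(-1)^1*17=-17
(-1)^2*49=49
(-1)^3*19=-19
(-1)^4*27=27
(-1)^5*54=-54
(-1)^6*36=36
(-1)^7*48=-48
(-1)^8*49=49
(-1)^9*37=-37
chi=33


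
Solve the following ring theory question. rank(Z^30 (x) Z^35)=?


rank(M(x)N) = rank(M)*rank(N)
30*35 = 1050


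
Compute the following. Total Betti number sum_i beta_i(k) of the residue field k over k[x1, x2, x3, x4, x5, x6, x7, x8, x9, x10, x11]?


Koszul resolution: beta_i(k)=C(n,i), n=11
sum_i C(11,i) = 2^11 = 2048


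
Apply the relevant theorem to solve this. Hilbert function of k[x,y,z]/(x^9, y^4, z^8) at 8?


Need i<9, j<4, k<8 with i+j+k=8.
For each i, j ranges over max(0,8-i-7)..min(3,8-i):
  i=0: j in [1,3] -> 3
  i=1: j in [0,3] -> 4
  i=2: j in [0,3] -> 4
  i=3: j in [0,3] -> 4
  i=4: j in [0,3] -> 4
  i=5: j in [0,3] -> 4
  i=6: j in [0,2] -> 3
  i=7: j in [0,1] -> 2
  i=8: j in [0,0] -> 1
H(8) = 3+4+4+4+4+4+3+2+1 = 29


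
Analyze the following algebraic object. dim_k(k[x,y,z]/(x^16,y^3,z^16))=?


Basis: x^iy^jz^k, i<16,j<3,k<16
16*3*16=768


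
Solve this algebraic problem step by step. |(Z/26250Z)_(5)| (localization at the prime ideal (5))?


5-primary part: 26250=5^4*42
Size=5^4=625


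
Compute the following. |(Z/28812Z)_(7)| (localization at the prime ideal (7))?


7-primary part: 28812=7^4*12
Size=7^4=2401


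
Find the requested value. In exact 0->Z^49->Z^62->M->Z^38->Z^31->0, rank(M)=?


Alt sum=0:
(-1)^0*49 + (-1)^1*62 + (-1)^2*? + (-1)^3*38 + (-1)^4*31=0
rank(M)=20


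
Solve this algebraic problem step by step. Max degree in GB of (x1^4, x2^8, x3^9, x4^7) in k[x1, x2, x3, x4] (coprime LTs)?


Pure powers, coprime LTs => already GB.
Degrees: 4, 8, 9, 7
Max=9


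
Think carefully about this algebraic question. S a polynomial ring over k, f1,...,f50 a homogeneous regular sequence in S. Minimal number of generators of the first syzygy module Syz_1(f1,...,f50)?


Regular sequence => Koszul complex is the minimal free resolution.
Syz_1 minimally generated by Koszul relations f_i*e_j - f_j*e_i (i<j): mu(Syz_1) = beta_2 = C(m,2) = m(m-1)/2
m=50
50*49/2 = 1225


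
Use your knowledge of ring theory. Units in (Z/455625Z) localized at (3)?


Local ring = Z/729Z.
phi(729) = 3^5*(3-1) = 486


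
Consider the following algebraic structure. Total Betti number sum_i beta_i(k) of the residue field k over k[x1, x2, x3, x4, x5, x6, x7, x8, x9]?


Koszul resolution: beta_i(k)=C(n,i), n=9
sum_i C(9,i) = 2^9 = 512


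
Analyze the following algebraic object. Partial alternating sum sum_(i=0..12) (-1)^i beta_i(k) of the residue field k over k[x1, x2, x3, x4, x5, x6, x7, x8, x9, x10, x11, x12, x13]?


Koszul resolution: beta_i(k)=C(n,i), n=13
sum_(i=0..p) (-1)^i C(n,i) = (-1)^p C(n-1,p)
(-1)^12*C(12,12) = (-1)^12*1 = 1


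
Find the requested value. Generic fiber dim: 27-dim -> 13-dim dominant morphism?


dim(fiber)=dim(X)-dim(Y)=27-13=14


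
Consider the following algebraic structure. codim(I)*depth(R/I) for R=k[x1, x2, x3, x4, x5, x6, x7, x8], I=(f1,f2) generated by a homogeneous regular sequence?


codim=2, depth=dim(R/I)=8-2=6
Product=2*6=12


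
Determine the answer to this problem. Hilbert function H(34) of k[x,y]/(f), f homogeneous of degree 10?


H(t)=d for t>=d-1.
d=10, t=34
H(34)=10


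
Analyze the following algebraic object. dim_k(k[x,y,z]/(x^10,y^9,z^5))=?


Basis: x^iy^jz^k, i<10,j<9,k<5
10*9*5=450


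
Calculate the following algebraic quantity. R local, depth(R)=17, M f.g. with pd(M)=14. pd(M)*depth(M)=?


pd+depth=17
depth=17-14=3
pd*depth=14*3=42


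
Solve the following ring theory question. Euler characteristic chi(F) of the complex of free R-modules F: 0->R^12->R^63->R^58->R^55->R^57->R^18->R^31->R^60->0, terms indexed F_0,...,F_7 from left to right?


chi = sum (-1)^i * rank:
(-1)^0*12=12
(-1)^1*63=-63
(-1)^2*58=58
(-1)^3*55=-55
(-1)^4*57=57
(-1)^5*18=-18
(-1)^6*31=31
(-1)^7*60=-60
chi=-38


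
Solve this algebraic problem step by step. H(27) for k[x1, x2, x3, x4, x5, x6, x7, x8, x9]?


C(d+n-1,n-1)=C(35,8)=23535820
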